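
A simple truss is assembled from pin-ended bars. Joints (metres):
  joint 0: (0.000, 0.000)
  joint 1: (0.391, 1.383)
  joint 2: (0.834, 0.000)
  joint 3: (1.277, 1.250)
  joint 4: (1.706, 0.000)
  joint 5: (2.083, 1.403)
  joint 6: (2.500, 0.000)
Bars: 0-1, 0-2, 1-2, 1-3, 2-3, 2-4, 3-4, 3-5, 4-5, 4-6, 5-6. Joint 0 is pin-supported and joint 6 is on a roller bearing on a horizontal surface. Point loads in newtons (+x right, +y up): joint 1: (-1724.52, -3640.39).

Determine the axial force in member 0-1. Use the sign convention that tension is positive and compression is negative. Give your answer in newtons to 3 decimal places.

N=7 nodes, M=11 members, R=3 reactions → 2N=14, M+R=14
member 0 (0-1): L=1.4372, (cx,cy)=(0.2721,0.9623)
member 1 (0-2): L=0.8340, (cx,cy)=(1.0000,0.0000)
member 2 (1-2): L=1.4522, (cx,cy)=(0.3051,-0.9523)
member 3 (1-3): L=0.8959, (cx,cy)=(0.9889,-0.1484)
member 4 (2-3): L=1.3262, (cx,cy)=(0.3340,0.9426)
member 5 (2-4): L=0.8720, (cx,cy)=(1.0000,0.0000)
member 6 (3-4): L=1.3216, (cx,cy)=(0.3246,-0.9458)
member 7 (3-5): L=0.8204, (cx,cy)=(0.9825,0.1865)
member 8 (4-5): L=1.4528, (cx,cy)=(0.2595,0.9657)
member 9 (4-6): L=0.7940, (cx,cy)=(1.0000,0.0000)
member 10 (5-6): L=1.4637, (cx,cy)=(0.2849,-0.9586)
solve A·x = −loads:
  F[0-1] = -4182.8058 N (compression)
  F[0-2] = -586.5665 N (compression)
  F[1-2] = +327.1725 N (tension)
  F[1-3] = +492.2162 N (tension)
  F[2-3] = -330.5666 N (compression)
  F[2-4] = -376.3391 N (compression)
  F[3-4] = +452.7063 N (tension)
  F[3-5] = +233.4803 N (tension)
  F[4-5] = -443.3799 N (compression)
  F[4-6] = -114.3250 N (compression)
  F[5-6] = +401.2778 N (tension)
  Rx@0 = +1724.5200 N
  Ry@0 = +4025.0375 N
  Ry@6 = -384.6475 N

-4182.806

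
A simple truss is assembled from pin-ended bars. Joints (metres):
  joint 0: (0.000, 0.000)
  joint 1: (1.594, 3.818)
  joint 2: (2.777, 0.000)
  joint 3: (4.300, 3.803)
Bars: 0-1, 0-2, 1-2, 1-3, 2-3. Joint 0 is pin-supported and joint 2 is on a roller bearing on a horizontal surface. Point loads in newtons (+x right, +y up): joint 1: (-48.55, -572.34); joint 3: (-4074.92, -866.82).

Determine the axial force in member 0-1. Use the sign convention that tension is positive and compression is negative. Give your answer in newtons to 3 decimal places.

-5868.658

N=4 nodes, M=5 members, R=3 reactions → 2N=8, M+R=8
member 0 (0-1): L=4.1374, (cx,cy)=(0.3853,0.9228)
member 1 (0-2): L=2.7770, (cx,cy)=(1.0000,0.0000)
member 2 (1-2): L=3.9971, (cx,cy)=(0.2960,-0.9552)
member 3 (1-3): L=2.7060, (cx,cy)=(1.0000,-0.0055)
member 4 (2-3): L=4.0966, (cx,cy)=(0.3718,0.9283)
solve A·x = −loads:
  F[0-1] = -5868.6582 N (compression)
  F[0-2] = -1862.4670 N (compression)
  F[1-2] = +5092.0368 N (tension)
  F[1-3] = -3719.5818 N (compression)
  F[2-3] = -955.9563 N (compression)
  Rx@0 = +4123.4700 N
  Ry@0 = +5415.6269 N
  Ry@2 = -3976.4669 N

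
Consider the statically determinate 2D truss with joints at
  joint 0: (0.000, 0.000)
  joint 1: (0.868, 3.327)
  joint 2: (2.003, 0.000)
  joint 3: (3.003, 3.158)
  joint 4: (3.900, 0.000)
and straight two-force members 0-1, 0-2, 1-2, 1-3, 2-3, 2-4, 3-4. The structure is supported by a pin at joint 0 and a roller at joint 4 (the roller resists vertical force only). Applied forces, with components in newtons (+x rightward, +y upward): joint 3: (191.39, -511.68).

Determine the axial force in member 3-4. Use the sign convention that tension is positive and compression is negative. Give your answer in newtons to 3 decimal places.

-570.686

N=5 nodes, M=7 members, R=3 reactions → 2N=10, M+R=10
member 0 (0-1): L=3.4384, (cx,cy)=(0.2524,0.9676)
member 1 (0-2): L=2.0030, (cx,cy)=(1.0000,0.0000)
member 2 (1-2): L=3.5153, (cx,cy)=(0.3229,-0.9464)
member 3 (1-3): L=2.1417, (cx,cy)=(0.9969,-0.0789)
member 4 (2-3): L=3.3125, (cx,cy)=(0.3019,0.9533)
member 5 (2-4): L=1.8970, (cx,cy)=(1.0000,0.0000)
member 6 (3-4): L=3.2829, (cx,cy)=(0.2732,-0.9619)
solve A·x = −loads:
  F[0-1] = +38.5387 N (tension)
  F[0-2] = +181.6611 N (tension)
  F[1-2] = -41.3305 N (compression)
  F[1-3] = +23.1457 N (tension)
  F[2-3] = +41.0312 N (tension)
  F[2-4] = +155.9299 N (tension)
  F[3-4] = -570.6861 N (compression)
  Rx@0 = -191.3900 N
  Ry@0 = -37.2904 N
  Ry@4 = +548.9704 N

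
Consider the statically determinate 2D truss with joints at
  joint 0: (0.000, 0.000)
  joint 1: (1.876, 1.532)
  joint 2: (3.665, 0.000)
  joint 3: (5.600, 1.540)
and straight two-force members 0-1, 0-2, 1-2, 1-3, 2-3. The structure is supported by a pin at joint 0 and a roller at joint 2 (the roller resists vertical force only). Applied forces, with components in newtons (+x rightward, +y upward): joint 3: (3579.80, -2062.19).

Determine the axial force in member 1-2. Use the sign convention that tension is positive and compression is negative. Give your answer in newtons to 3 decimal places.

-3966.038

N=4 nodes, M=5 members, R=3 reactions → 2N=8, M+R=8
member 0 (0-1): L=2.4221, (cx,cy)=(0.7745,0.6325)
member 1 (0-2): L=3.6650, (cx,cy)=(1.0000,0.0000)
member 2 (1-2): L=2.3553, (cx,cy)=(0.7596,-0.6504)
member 3 (1-3): L=3.7240, (cx,cy)=(1.0000,0.0021)
member 4 (2-3): L=2.4730, (cx,cy)=(0.7824,0.6227)
solve A·x = −loads:
  F[0-1] = +4099.4379 N (tension)
  F[0-2] = +404.5983 N (tension)
  F[1-2] = -3966.0376 N (compression)
  F[1-3] = +6187.6445 N (tension)
  F[2-3] = -3332.9275 N (compression)
  Rx@0 = -3579.8000 N
  Ry@0 = -2592.9685 N
  Ry@2 = +4655.1585 N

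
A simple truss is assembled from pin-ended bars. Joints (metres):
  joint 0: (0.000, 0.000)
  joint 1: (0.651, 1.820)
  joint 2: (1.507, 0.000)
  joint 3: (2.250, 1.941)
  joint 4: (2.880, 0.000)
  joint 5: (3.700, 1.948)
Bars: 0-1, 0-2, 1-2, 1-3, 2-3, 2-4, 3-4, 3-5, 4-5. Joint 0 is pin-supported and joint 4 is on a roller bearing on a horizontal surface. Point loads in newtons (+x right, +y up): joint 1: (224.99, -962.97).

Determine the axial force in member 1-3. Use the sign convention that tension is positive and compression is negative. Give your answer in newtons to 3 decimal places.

-262.891

N=6 nodes, M=9 members, R=3 reactions → 2N=12, M+R=12
member 0 (0-1): L=1.9329, (cx,cy)=(0.3368,0.9416)
member 1 (0-2): L=1.5070, (cx,cy)=(1.0000,0.0000)
member 2 (1-2): L=2.0113, (cx,cy)=(0.4256,-0.9049)
member 3 (1-3): L=1.6036, (cx,cy)=(0.9971,0.0755)
member 4 (2-3): L=2.0783, (cx,cy)=(0.3575,0.9339)
member 5 (2-4): L=1.3730, (cx,cy)=(1.0000,0.0000)
member 6 (3-4): L=2.0407, (cx,cy)=(0.3087,-0.9512)
member 7 (3-5): L=1.4500, (cx,cy)=(1.0000,0.0048)
member 8 (4-5): L=2.1136, (cx,cy)=(0.3880,0.9217)
solve A·x = −loads:
  F[0-1] = -640.5391 N (compression)
  F[0-2] = +440.7205 N (tension)
  F[1-2] = -419.5885 N (compression)
  F[1-3] = -262.8908 N (compression)
  F[2-3] = +406.5567 N (tension)
  F[2-4] = +116.7991 N (tension)
  F[3-4] = -378.3330 N (compression)
  F[3-5] = +0.0000 N (tension)
  F[4-5] = +0.0000 N (tension)
  Rx@0 = -224.9900 N
  Ry@0 = +603.1175 N
  Ry@4 = +359.8525 N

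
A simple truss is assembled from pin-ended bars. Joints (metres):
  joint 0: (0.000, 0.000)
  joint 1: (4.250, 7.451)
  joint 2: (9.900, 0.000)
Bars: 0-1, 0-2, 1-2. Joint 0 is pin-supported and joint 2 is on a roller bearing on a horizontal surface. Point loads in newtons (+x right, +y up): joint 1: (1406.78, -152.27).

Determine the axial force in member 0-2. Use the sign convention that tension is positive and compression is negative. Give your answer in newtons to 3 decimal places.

N=3 nodes, M=3 members, R=3 reactions → 2N=6, M+R=6
member 0 (0-1): L=8.5779, (cx,cy)=(0.4955,0.8686)
member 1 (0-2): L=9.9000, (cx,cy)=(1.0000,0.0000)
member 2 (1-2): L=9.3509, (cx,cy)=(0.6042,-0.7968)
solve A·x = −loads:
  F[0-1] = +1118.8627 N (tension)
  F[0-2] = +852.4274 N (tension)
  F[1-2] = -1410.7945 N (compression)
  Rx@0 = -1406.7800 N
  Ry@0 = -971.8780 N
  Ry@2 = +1124.1480 N

852.427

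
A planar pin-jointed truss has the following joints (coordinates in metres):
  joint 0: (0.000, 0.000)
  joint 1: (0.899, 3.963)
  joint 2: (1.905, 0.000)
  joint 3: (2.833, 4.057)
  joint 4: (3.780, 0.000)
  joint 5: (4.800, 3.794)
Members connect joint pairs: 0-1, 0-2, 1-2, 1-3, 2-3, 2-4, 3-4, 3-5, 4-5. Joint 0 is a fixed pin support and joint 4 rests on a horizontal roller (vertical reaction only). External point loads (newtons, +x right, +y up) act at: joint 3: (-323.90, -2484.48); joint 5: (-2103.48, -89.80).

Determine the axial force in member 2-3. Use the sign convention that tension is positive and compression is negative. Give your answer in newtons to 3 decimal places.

-3063.689

N=6 nodes, M=9 members, R=3 reactions → 2N=12, M+R=12
member 0 (0-1): L=4.0637, (cx,cy)=(0.2212,0.9752)
member 1 (0-2): L=1.9050, (cx,cy)=(1.0000,0.0000)
member 2 (1-2): L=4.0887, (cx,cy)=(0.2460,-0.9693)
member 3 (1-3): L=1.9363, (cx,cy)=(0.9988,0.0485)
member 4 (2-3): L=4.1618, (cx,cy)=(0.2230,0.9748)
member 5 (2-4): L=1.8750, (cx,cy)=(1.0000,0.0000)
member 6 (3-4): L=4.1661, (cx,cy)=(0.2273,-0.9738)
member 7 (3-5): L=1.9845, (cx,cy)=(0.9912,-0.1325)
member 8 (4-5): L=3.9287, (cx,cy)=(0.2596,0.9657)
solve A·x = −loads:
  F[0-1] = -3134.7819 N (compression)
  F[0-2] = -1733.8799 N (compression)
  F[1-2] = +3081.2769 N (tension)
  F[1-3] = -1453.3448 N (compression)
  F[2-3] = -3063.6894 N (compression)
  F[2-4] = -292.6031 N (compression)
  F[3-4] = +863.6100 N (tension)
  F[3-5] = -2025.0488 N (compression)
  F[4-5] = -370.8914 N (compression)
  Rx@0 = +2427.3800 N
  Ry@0 = +3057.1090 N
  Ry@4 = -482.8290 N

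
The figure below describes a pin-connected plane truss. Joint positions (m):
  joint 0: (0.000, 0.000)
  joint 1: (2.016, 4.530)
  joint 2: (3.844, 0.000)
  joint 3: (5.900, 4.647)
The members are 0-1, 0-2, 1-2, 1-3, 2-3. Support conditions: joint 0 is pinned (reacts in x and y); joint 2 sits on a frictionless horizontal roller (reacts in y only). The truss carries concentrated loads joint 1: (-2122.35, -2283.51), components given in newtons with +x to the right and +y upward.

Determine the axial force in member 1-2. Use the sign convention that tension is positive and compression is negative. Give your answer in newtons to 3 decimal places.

N=4 nodes, M=5 members, R=3 reactions → 2N=8, M+R=8
member 0 (0-1): L=4.9583, (cx,cy)=(0.4066,0.9136)
member 1 (0-2): L=3.8440, (cx,cy)=(1.0000,0.0000)
member 2 (1-2): L=4.8849, (cx,cy)=(0.3742,-0.9273)
member 3 (1-3): L=3.8858, (cx,cy)=(0.9995,0.0301)
member 4 (2-3): L=5.0815, (cx,cy)=(0.4046,0.9145)
solve A·x = −loads:
  F[0-1] = -3926.1961 N (compression)
  F[0-2] = -526.0077 N (compression)
  F[1-2] = +1405.6388 N (tension)
  F[1-3] = +0.0000 N (tension)
  F[2-3] = +0.0000 N (tension)
  Rx@0 = +2122.3500 N
  Ry@0 = +3587.0192 N
  Ry@2 = -1303.5092 N

1405.639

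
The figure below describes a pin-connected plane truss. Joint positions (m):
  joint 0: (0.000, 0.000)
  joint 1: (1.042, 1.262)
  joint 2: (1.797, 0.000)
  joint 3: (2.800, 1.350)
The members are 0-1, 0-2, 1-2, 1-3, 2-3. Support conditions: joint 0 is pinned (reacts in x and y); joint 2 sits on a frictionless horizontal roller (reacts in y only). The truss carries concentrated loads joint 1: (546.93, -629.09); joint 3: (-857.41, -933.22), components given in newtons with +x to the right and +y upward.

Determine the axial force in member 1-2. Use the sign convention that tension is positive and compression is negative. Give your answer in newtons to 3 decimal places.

N=4 nodes, M=5 members, R=3 reactions → 2N=8, M+R=8
member 0 (0-1): L=1.6366, (cx,cy)=(0.6367,0.7711)
member 1 (0-2): L=1.7970, (cx,cy)=(1.0000,0.0000)
member 2 (1-2): L=1.4706, (cx,cy)=(0.5134,-0.8582)
member 3 (1-3): L=1.7602, (cx,cy)=(0.9987,0.0500)
member 4 (2-3): L=1.6818, (cx,cy)=(0.5964,0.8027)
solve A·x = −loads:
  F[0-1] = -4.4895 N (compression)
  F[0-2] = -307.6216 N (compression)
  F[1-2] = -738.9804 N (compression)
  F[1-3] = -170.6127 N (compression)
  F[2-3] = -1151.9704 N (compression)
  Rx@0 = +310.4800 N
  Ry@0 = +3.4620 N
  Ry@2 = +1558.8480 N

-738.980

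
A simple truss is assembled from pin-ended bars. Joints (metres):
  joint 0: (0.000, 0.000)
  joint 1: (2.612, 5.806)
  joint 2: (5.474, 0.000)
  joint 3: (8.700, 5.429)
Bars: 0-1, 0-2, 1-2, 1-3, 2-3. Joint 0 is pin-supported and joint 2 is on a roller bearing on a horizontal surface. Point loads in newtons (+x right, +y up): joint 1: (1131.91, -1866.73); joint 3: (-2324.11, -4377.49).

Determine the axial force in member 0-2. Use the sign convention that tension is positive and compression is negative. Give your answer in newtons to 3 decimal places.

N=4 nodes, M=5 members, R=3 reactions → 2N=8, M+R=8
member 0 (0-1): L=6.3665, (cx,cy)=(0.4103,0.9120)
member 1 (0-2): L=5.4740, (cx,cy)=(1.0000,0.0000)
member 2 (1-2): L=6.4731, (cx,cy)=(0.4421,-0.8969)
member 3 (1-3): L=6.0997, (cx,cy)=(0.9981,-0.0618)
member 4 (2-3): L=6.3151, (cx,cy)=(0.5108,0.8597)
solve A·x = −loads:
  F[0-1] = +547.5625 N (tension)
  F[0-2] = -1416.8502 N (compression)
  F[1-2] = -2656.3849 N (compression)
  F[1-3] = +267.7442 N (tension)
  F[2-3] = -5072.7573 N (compression)
  Rx@0 = +1192.2000 N
  Ry@0 = -499.3565 N
  Ry@2 = +6743.5765 N

-1416.850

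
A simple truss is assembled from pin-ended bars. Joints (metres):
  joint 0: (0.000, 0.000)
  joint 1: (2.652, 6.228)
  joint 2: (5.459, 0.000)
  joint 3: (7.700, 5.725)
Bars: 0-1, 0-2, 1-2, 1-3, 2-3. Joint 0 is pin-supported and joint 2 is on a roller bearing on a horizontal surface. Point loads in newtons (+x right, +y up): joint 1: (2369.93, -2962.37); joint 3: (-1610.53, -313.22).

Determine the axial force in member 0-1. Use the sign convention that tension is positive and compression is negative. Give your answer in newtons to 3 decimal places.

-412.895

N=4 nodes, M=5 members, R=3 reactions → 2N=8, M+R=8
member 0 (0-1): L=6.7691, (cx,cy)=(0.3918,0.9201)
member 1 (0-2): L=5.4590, (cx,cy)=(1.0000,0.0000)
member 2 (1-2): L=6.8313, (cx,cy)=(0.4109,-0.9117)
member 3 (1-3): L=5.0730, (cx,cy)=(0.9951,-0.0992)
member 4 (2-3): L=6.1480, (cx,cy)=(0.3645,0.9312)
solve A·x = −loads:
  F[0-1] = -412.8947 N (compression)
  F[0-2] = +921.1633 N (tension)
  F[1-2] = -2676.1424 N (compression)
  F[1-3] = -1439.1576 N (compression)
  F[2-3] = -489.6007 N (compression)
  Rx@0 = -759.4000 N
  Ry@0 = +379.8877 N
  Ry@2 = +2895.7023 N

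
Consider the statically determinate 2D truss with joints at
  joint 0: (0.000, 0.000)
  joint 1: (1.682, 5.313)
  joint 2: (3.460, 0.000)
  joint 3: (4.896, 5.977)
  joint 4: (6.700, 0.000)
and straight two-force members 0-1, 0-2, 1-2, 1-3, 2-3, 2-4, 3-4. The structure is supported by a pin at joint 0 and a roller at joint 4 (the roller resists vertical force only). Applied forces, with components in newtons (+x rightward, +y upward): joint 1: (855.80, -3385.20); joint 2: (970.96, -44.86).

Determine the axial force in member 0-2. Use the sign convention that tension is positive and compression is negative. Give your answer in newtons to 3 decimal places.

2421.434

N=5 nodes, M=7 members, R=3 reactions → 2N=10, M+R=10
member 0 (0-1): L=5.5729, (cx,cy)=(0.3018,0.9534)
member 1 (0-2): L=3.4600, (cx,cy)=(1.0000,0.0000)
member 2 (1-2): L=5.6026, (cx,cy)=(0.3174,-0.9483)
member 3 (1-3): L=3.2819, (cx,cy)=(0.9793,0.2023)
member 4 (2-3): L=6.1471, (cx,cy)=(0.2336,0.9723)
member 5 (2-4): L=3.2400, (cx,cy)=(1.0000,0.0000)
member 6 (3-4): L=6.2433, (cx,cy)=(0.2889,-0.9573)
solve A·x = −loads:
  F[0-1] = -1970.3043 N (compression)
  F[0-2] = +2421.4339 N (tension)
  F[1-2] = -1781.7270 N (compression)
  F[1-3] = -903.7295 N (compression)
  F[2-3] = +1783.8425 N (tension)
  F[2-4] = +468.3216 N (tension)
  F[3-4] = -1620.7750 N (compression)
  Rx@0 = -1826.7600 N
  Ry@0 = +1878.4201 N
  Ry@4 = +1551.6399 N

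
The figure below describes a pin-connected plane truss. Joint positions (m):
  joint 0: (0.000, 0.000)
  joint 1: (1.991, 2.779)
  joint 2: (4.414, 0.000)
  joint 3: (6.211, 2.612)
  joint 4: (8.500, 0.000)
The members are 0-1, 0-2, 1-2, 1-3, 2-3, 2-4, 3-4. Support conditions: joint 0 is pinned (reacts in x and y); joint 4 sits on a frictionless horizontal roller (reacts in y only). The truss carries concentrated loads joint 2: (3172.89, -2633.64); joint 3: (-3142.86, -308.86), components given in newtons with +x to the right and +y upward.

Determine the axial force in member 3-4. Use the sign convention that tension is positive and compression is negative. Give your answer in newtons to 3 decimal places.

-834.405

N=5 nodes, M=7 members, R=3 reactions → 2N=10, M+R=10
member 0 (0-1): L=3.4186, (cx,cy)=(0.5824,0.8129)
member 1 (0-2): L=4.4140, (cx,cy)=(1.0000,0.0000)
member 2 (1-2): L=3.6870, (cx,cy)=(0.6572,-0.7537)
member 3 (1-3): L=4.2233, (cx,cy)=(0.9992,-0.0395)
member 4 (2-3): L=3.1704, (cx,cy)=(0.5668,0.8239)
member 5 (2-4): L=4.0860, (cx,cy)=(1.0000,0.0000)
member 6 (3-4): L=3.4730, (cx,cy)=(0.6591,-0.7521)
solve A·x = −loads:
  F[0-1] = -2847.7742 N (compression)
  F[0-2] = +1688.5730 N (tension)
  F[1-2] = +3271.2732 N (tension)
  F[1-3] = -3811.3348 N (compression)
  F[2-3] = +203.8792 N (tension)
  F[2-4] = +549.9359 N (tension)
  F[3-4] = -834.4054 N (compression)
  Rx@0 = -30.0300 N
  Ry@0 = +2314.9628 N
  Ry@4 = +627.5372 N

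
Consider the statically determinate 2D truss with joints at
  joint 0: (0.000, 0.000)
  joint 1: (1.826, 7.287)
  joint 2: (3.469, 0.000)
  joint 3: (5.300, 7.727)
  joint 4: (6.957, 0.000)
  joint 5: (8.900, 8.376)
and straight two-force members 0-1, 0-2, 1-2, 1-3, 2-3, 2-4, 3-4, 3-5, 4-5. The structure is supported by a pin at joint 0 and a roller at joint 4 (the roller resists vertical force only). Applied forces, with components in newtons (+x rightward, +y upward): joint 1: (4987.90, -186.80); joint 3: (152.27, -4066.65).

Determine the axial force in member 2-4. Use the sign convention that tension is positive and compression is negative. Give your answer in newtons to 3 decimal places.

N=6 nodes, M=9 members, R=3 reactions → 2N=12, M+R=12
member 0 (0-1): L=7.5123, (cx,cy)=(0.2431,0.9700)
member 1 (0-2): L=3.4690, (cx,cy)=(1.0000,0.0000)
member 2 (1-2): L=7.4699, (cx,cy)=(0.2199,-0.9755)
member 3 (1-3): L=3.5018, (cx,cy)=(0.9921,0.1257)
member 4 (2-3): L=7.9410, (cx,cy)=(0.2306,0.9731)
member 5 (2-4): L=3.4880, (cx,cy)=(1.0000,0.0000)
member 6 (3-4): L=7.9027, (cx,cy)=(0.2097,-0.9778)
member 7 (3-5): L=3.6580, (cx,cy)=(0.9841,0.1774)
member 8 (4-5): L=8.5984, (cx,cy)=(0.2260,0.9741)
solve A·x = −loads:
  F[0-1] = +4419.8195 N (tension)
  F[0-2] = +4065.8531 N (tension)
  F[1-2] = -4953.0539 N (compression)
  F[1-3] = -2846.7277 N (compression)
  F[2-3] = +4965.5616 N (tension)
  F[2-4] = +1831.4955 N (tension)
  F[3-4] = -8734.8842 N (compression)
  F[3-5] = -0.0000 N (compression)
  F[4-5] = +0.0000 N (tension)
  Rx@0 = -5140.1700 N
  Ry@0 = -4287.2657 N
  Ry@4 = +8540.7157 N

1831.496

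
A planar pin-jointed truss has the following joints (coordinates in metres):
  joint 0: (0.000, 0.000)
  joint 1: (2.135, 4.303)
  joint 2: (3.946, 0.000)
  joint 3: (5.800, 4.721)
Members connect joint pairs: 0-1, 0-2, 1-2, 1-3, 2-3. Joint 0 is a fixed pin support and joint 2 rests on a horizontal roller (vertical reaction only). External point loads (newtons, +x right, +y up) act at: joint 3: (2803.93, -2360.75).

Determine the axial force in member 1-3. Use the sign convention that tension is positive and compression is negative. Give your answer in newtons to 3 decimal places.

N=4 nodes, M=5 members, R=3 reactions → 2N=8, M+R=8
member 0 (0-1): L=4.8035, (cx,cy)=(0.4445,0.8958)
member 1 (0-2): L=3.9460, (cx,cy)=(1.0000,0.0000)
member 2 (1-2): L=4.6686, (cx,cy)=(0.3879,-0.9217)
member 3 (1-3): L=3.6888, (cx,cy)=(0.9936,0.1133)
member 4 (2-3): L=5.0720, (cx,cy)=(0.3655,0.9308)
solve A·x = −loads:
  F[0-1] = +4983.0571 N (tension)
  F[0-2] = +589.1429 N (tension)
  F[1-2] = -4359.7069 N (compression)
  F[1-3] = +3931.2976 N (tension)
  F[2-3] = -3014.8718 N (compression)
  Rx@0 = -2803.9300 N
  Ry@0 = -4463.8074 N
  Ry@2 = +6824.5574 N

3931.298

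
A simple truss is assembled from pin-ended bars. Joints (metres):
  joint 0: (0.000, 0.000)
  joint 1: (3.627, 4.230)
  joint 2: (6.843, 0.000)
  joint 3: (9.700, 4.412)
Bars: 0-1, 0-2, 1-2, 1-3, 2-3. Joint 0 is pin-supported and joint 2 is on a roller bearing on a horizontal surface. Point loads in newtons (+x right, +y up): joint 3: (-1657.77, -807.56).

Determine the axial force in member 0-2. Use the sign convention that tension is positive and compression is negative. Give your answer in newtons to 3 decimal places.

N=4 nodes, M=5 members, R=3 reactions → 2N=8, M+R=8
member 0 (0-1): L=5.5721, (cx,cy)=(0.6509,0.7591)
member 1 (0-2): L=6.8430, (cx,cy)=(1.0000,0.0000)
member 2 (1-2): L=5.3137, (cx,cy)=(0.6052,-0.7961)
member 3 (1-3): L=6.0757, (cx,cy)=(0.9996,0.0300)
member 4 (2-3): L=5.2563, (cx,cy)=(0.5435,0.8394)
solve A·x = −loads:
  F[0-1] = -963.8235 N (compression)
  F[0-2] = -1030.3938 N (compression)
  F[1-2] = +875.5655 N (tension)
  F[1-3] = -1157.8111 N (compression)
  F[2-3] = -920.7705 N (compression)
  Rx@0 = +1657.7700 N
  Ry@0 = +731.6794 N
  Ry@2 = +75.8806 N

-1030.394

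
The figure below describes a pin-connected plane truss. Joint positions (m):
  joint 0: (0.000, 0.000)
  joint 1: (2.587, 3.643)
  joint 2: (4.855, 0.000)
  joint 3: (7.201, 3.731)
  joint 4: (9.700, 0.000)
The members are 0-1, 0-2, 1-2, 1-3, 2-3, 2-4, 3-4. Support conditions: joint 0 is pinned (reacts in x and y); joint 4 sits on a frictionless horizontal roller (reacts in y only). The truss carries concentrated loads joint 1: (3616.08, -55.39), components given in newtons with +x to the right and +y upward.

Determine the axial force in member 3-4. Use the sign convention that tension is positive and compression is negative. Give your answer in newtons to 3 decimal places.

N=5 nodes, M=7 members, R=3 reactions → 2N=10, M+R=10
member 0 (0-1): L=4.4681, (cx,cy)=(0.5790,0.8153)
member 1 (0-2): L=4.8550, (cx,cy)=(1.0000,0.0000)
member 2 (1-2): L=4.2913, (cx,cy)=(0.5285,-0.8489)
member 3 (1-3): L=4.6148, (cx,cy)=(0.9998,0.0191)
member 4 (2-3): L=4.4073, (cx,cy)=(0.5323,0.8466)
member 5 (2-4): L=4.8450, (cx,cy)=(1.0000,0.0000)
member 6 (3-4): L=4.4906, (cx,cy)=(0.5565,-0.8308)
solve A·x = −loads:
  F[0-1] = +1615.8581 N (tension)
  F[0-2] = +2680.5114 N (tension)
  F[1-2] = -1657.7019 N (compression)
  F[1-3] = -1804.7259 N (compression)
  F[2-3] = +1662.3462 N (tension)
  F[2-4] = +919.5281 N (tension)
  F[3-4] = -1652.3490 N (compression)
  Rx@0 = -3616.0800 N
  Ry@0 = -1317.4629 N
  Ry@4 = +1372.8529 N

-1652.349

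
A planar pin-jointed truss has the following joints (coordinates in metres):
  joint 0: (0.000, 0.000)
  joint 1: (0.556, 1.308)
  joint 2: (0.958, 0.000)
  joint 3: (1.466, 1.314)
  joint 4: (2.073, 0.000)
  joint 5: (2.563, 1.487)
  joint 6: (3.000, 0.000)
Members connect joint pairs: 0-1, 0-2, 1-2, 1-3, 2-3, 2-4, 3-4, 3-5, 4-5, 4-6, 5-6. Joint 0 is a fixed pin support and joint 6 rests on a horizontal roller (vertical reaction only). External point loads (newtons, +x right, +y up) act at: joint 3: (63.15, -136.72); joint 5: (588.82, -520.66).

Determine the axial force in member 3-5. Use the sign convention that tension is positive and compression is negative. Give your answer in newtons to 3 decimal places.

N=7 nodes, M=11 members, R=3 reactions → 2N=14, M+R=14
member 0 (0-1): L=1.4213, (cx,cy)=(0.3912,0.9203)
member 1 (0-2): L=0.9580, (cx,cy)=(1.0000,0.0000)
member 2 (1-2): L=1.3684, (cx,cy)=(0.2938,-0.9559)
member 3 (1-3): L=0.9100, (cx,cy)=(1.0000,0.0066)
member 4 (2-3): L=1.4088, (cx,cy)=(0.3606,0.9327)
member 5 (2-4): L=1.1150, (cx,cy)=(1.0000,0.0000)
member 6 (3-4): L=1.4474, (cx,cy)=(0.4194,-0.9078)
member 7 (3-5): L=1.1106, (cx,cy)=(0.9878,0.1558)
member 8 (4-5): L=1.5657, (cx,cy)=(0.3130,0.9498)
member 9 (4-6): L=0.9270, (cx,cy)=(1.0000,0.0000)
member 10 (5-6): L=1.5499, (cx,cy)=(0.2820,-0.9594)
solve A·x = −loads:
  F[0-1] = +188.8132 N (tension)
  F[0-2] = +578.1062 N (tension)
  F[1-2] = -180.9113 N (compression)
  F[1-3] = +127.0143 N (tension)
  F[2-3] = +185.4018 N (tension)
  F[2-4] = +458.1034 N (tension)
  F[3-4] = -297.6237 N (compression)
  F[3-5] = +258.6876 N (tension)
  F[4-5] = +284.4794 N (tension)
  F[4-6] = +244.2574 N (tension)
  F[5-6] = -866.2939 N (compression)
  Rx@0 = -651.9700 N
  Ry@0 = -173.7658 N
  Ry@6 = +831.1458 N

258.688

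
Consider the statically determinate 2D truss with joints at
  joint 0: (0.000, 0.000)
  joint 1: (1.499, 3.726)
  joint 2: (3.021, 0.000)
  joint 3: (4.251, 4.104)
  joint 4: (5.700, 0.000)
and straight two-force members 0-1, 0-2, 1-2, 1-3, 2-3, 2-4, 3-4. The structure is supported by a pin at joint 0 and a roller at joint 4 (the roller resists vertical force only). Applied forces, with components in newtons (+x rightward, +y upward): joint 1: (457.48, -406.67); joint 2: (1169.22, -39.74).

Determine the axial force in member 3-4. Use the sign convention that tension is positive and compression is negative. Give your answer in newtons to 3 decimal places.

-452.893

N=5 nodes, M=7 members, R=3 reactions → 2N=10, M+R=10
member 0 (0-1): L=4.0162, (cx,cy)=(0.3732,0.9277)
member 1 (0-2): L=3.0210, (cx,cy)=(1.0000,0.0000)
member 2 (1-2): L=4.0249, (cx,cy)=(0.3781,-0.9257)
member 3 (1-3): L=2.7778, (cx,cy)=(0.9907,0.1361)
member 4 (2-3): L=4.2844, (cx,cy)=(0.2871,0.9579)
member 5 (2-4): L=2.6790, (cx,cy)=(1.0000,0.0000)
member 6 (3-4): L=4.3523, (cx,cy)=(0.3329,-0.9430)
solve A·x = −loads:
  F[0-1] = -20.8607 N (compression)
  F[0-2] = +1634.4860 N (tension)
  F[1-2] = -461.5219 N (compression)
  F[1-3] = -293.4717 N (compression)
  F[2-3] = +487.5142 N (tension)
  F[2-4] = +150.7810 N (tension)
  F[3-4] = -452.8933 N (compression)
  Rx@0 = -1626.7000 N
  Ry@0 = +19.3533 N
  Ry@4 = +427.0567 N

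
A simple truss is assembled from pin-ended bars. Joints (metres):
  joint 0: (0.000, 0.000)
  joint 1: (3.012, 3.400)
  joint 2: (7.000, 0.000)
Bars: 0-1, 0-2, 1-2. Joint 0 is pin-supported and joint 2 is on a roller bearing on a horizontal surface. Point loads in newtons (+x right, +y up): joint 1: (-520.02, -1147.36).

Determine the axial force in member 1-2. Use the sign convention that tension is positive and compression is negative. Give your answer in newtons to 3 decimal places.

-371.640

N=3 nodes, M=3 members, R=3 reactions → 2N=6, M+R=6
member 0 (0-1): L=4.5423, (cx,cy)=(0.6631,0.7485)
member 1 (0-2): L=7.0000, (cx,cy)=(1.0000,0.0000)
member 2 (1-2): L=5.2406, (cx,cy)=(0.7610,-0.6488)
solve A·x = −loads:
  F[0-1] = -1210.7112 N (compression)
  F[0-2] = +282.8096 N (tension)
  F[1-2] = -371.6396 N (compression)
  Rx@0 = +520.0200 N
  Ry@0 = +906.2485 N
  Ry@2 = +241.1115 N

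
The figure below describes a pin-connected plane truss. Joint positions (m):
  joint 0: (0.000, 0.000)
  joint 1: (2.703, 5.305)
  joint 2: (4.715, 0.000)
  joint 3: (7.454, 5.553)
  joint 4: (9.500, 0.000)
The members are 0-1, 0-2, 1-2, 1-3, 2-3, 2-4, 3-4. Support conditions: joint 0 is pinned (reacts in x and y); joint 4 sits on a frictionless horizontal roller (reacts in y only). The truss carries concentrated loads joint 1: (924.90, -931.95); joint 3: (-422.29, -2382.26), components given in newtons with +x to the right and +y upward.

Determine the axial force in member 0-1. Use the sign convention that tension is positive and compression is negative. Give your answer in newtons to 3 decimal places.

N=5 nodes, M=7 members, R=3 reactions → 2N=10, M+R=10
member 0 (0-1): L=5.9539, (cx,cy)=(0.4540,0.8910)
member 1 (0-2): L=4.7150, (cx,cy)=(1.0000,0.0000)
member 2 (1-2): L=5.6737, (cx,cy)=(0.3546,-0.9350)
member 3 (1-3): L=4.7575, (cx,cy)=(0.9986,0.0521)
member 4 (2-3): L=6.1918, (cx,cy)=(0.4424,0.8968)
member 5 (2-4): L=4.7850, (cx,cy)=(1.0000,0.0000)
member 6 (3-4): L=5.9179, (cx,cy)=(0.3457,-0.9383)
solve A·x = −loads:
  F[0-1] = -1021.5447 N (compression)
  F[0-2] = +966.3772 N (tension)
  F[1-2] = -98.8257 N (compression)
  F[1-3] = -1355.4648 N (compression)
  F[2-3] = +103.0323 N (tension)
  F[2-4] = +885.7543 N (tension)
  F[3-4] = -2561.9913 N (compression)
  Rx@0 = -502.6100 N
  Ry@0 = +910.2053 N
  Ry@4 = +2404.0047 N

-1021.545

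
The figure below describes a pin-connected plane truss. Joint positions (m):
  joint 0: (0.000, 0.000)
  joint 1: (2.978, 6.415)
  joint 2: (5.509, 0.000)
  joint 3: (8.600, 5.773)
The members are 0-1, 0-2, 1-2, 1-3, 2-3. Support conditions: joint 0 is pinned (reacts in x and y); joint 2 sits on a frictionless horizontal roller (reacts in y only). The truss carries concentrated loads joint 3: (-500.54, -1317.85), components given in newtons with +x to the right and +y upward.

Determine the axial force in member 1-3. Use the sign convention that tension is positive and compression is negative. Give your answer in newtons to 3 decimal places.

194.508

N=4 nodes, M=5 members, R=3 reactions → 2N=8, M+R=8
member 0 (0-1): L=7.0725, (cx,cy)=(0.4211,0.9070)
member 1 (0-2): L=5.5090, (cx,cy)=(1.0000,0.0000)
member 2 (1-2): L=6.8962, (cx,cy)=(0.3670,-0.9302)
member 3 (1-3): L=5.6585, (cx,cy)=(0.9935,-0.1135)
member 4 (2-3): L=6.5484, (cx,cy)=(0.4720,0.8816)
solve A·x = −loads:
  F[0-1] = +236.9216 N (tension)
  F[0-2] = -600.2995 N (compression)
  F[1-2] = -254.7400 N (compression)
  F[1-3] = +194.5080 N (tension)
  F[2-3] = -1469.8291 N (compression)
  Rx@0 = +500.5400 N
  Ry@0 = -214.8951 N
  Ry@2 = +1532.7451 N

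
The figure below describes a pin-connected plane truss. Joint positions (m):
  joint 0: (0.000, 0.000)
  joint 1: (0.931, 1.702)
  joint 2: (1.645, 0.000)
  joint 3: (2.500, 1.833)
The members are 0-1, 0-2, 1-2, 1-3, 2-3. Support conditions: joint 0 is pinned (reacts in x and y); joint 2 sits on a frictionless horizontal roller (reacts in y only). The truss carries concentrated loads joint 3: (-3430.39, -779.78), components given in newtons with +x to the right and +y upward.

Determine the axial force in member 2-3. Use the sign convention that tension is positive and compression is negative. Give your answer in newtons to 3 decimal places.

-566.461

N=4 nodes, M=5 members, R=3 reactions → 2N=8, M+R=8
member 0 (0-1): L=1.9400, (cx,cy)=(0.4799,0.8773)
member 1 (0-2): L=1.6450, (cx,cy)=(1.0000,0.0000)
member 2 (1-2): L=1.8457, (cx,cy)=(0.3868,-0.9221)
member 3 (1-3): L=1.5745, (cx,cy)=(0.9965,0.0832)
member 4 (2-3): L=2.0226, (cx,cy)=(0.4227,0.9063)
solve A·x = −loads:
  F[0-1] = -3894.9577 N (compression)
  F[0-2] = -1561.2031 N (compression)
  F[1-2] = +3416.7302 N (tension)
  F[1-3] = -3202.0366 N (compression)
  F[2-3] = -566.4611 N (compression)
  Rx@0 = +3430.3900 N
  Ry@0 = +3417.1386 N
  Ry@2 = -2637.3586 N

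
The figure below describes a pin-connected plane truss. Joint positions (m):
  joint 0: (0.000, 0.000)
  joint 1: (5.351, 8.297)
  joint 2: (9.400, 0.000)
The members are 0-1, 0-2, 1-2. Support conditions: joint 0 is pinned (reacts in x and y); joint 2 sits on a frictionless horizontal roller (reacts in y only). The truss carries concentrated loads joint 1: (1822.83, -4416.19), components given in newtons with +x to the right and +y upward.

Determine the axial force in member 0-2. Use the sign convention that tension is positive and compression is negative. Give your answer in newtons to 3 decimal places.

2011.996

N=3 nodes, M=3 members, R=3 reactions → 2N=6, M+R=6
member 0 (0-1): L=9.8729, (cx,cy)=(0.5420,0.8404)
member 1 (0-2): L=9.4000, (cx,cy)=(1.0000,0.0000)
member 2 (1-2): L=9.2323, (cx,cy)=(0.4386,-0.8987)
solve A·x = −loads:
  F[0-1] = -349.0212 N (compression)
  F[0-2] = +2011.9963 N (tension)
  F[1-2] = -4587.6194 N (compression)
  Rx@0 = -1822.8300 N
  Ry@0 = +293.3120 N
  Ry@2 = +4122.8780 N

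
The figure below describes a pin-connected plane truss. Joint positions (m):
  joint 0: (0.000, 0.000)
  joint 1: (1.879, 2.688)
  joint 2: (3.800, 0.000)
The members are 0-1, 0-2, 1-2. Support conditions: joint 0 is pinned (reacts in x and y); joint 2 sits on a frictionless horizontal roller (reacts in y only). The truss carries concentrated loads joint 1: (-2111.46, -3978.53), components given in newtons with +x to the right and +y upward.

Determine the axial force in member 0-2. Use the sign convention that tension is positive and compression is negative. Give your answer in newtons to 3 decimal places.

338.532

N=3 nodes, M=3 members, R=3 reactions → 2N=6, M+R=6
member 0 (0-1): L=3.2796, (cx,cy)=(0.5729,0.8196)
member 1 (0-2): L=3.8000, (cx,cy)=(1.0000,0.0000)
member 2 (1-2): L=3.3039, (cx,cy)=(0.5814,-0.8136)
solve A·x = −loads:
  F[0-1] = -4276.2492 N (compression)
  F[0-2] = +338.5321 N (tension)
  F[1-2] = -582.2319 N (compression)
  Rx@0 = +2111.4600 N
  Ry@0 = +3504.8317 N
  Ry@2 = +473.6983 N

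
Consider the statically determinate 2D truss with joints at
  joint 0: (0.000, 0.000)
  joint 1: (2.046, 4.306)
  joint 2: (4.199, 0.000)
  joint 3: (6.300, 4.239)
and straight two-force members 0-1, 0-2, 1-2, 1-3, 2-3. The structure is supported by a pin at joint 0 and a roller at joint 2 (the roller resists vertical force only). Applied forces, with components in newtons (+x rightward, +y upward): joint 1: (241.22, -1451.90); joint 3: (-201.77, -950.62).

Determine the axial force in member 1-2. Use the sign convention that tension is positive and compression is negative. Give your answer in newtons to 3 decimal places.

N=4 nodes, M=5 members, R=3 reactions → 2N=8, M+R=8
member 0 (0-1): L=4.7674, (cx,cy)=(0.4292,0.9032)
member 1 (0-2): L=4.1990, (cx,cy)=(1.0000,0.0000)
member 2 (1-2): L=4.8143, (cx,cy)=(0.4472,-0.8944)
member 3 (1-3): L=4.2545, (cx,cy)=(0.9999,-0.0157)
member 4 (2-3): L=4.7311, (cx,cy)=(0.4441,0.8960)
solve A·x = −loads:
  F[0-1] = -249.2453 N (compression)
  F[0-2] = +146.4181 N (tension)
  F[1-2] = -1376.2836 N (compression)
  F[1-3] = +267.3378 N (tension)
  F[2-3] = -1056.2778 N (compression)
  Rx@0 = -39.4500 N
  Ry@0 = +225.1245 N
  Ry@2 = +2177.3955 N

-1376.284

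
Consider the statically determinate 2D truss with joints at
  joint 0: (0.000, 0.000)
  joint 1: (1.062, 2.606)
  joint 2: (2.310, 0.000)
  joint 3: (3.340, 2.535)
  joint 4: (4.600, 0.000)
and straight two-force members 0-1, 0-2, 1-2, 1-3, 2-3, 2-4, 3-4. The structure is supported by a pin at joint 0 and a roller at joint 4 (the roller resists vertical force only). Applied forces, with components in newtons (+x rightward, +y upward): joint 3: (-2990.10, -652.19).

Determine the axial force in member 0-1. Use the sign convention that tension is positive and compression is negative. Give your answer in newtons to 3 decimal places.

-1972.288

N=5 nodes, M=7 members, R=3 reactions → 2N=10, M+R=10
member 0 (0-1): L=2.8141, (cx,cy)=(0.3774,0.9261)
member 1 (0-2): L=2.3100, (cx,cy)=(1.0000,0.0000)
member 2 (1-2): L=2.8894, (cx,cy)=(0.4319,-0.9019)
member 3 (1-3): L=2.2791, (cx,cy)=(0.9995,-0.0312)
member 4 (2-3): L=2.7363, (cx,cy)=(0.3764,0.9264)
member 5 (2-4): L=2.2900, (cx,cy)=(1.0000,0.0000)
member 6 (3-4): L=2.8309, (cx,cy)=(0.4451,-0.8955)
solve A·x = −loads:
  F[0-1] = -1972.2882 N (compression)
  F[0-2] = -2245.7837 N (compression)
  F[1-2] = +2081.8819 N (tension)
  F[1-3] = -1644.3225 N (compression)
  F[2-3] = -2026.7473 N (compression)
  F[2-4] = -583.6551 N (compression)
  F[3-4] = +1311.3109 N (tension)
  Rx@0 = +2990.1000 N
  Ry@0 = +1826.4485 N
  Ry@4 = -1174.2585 N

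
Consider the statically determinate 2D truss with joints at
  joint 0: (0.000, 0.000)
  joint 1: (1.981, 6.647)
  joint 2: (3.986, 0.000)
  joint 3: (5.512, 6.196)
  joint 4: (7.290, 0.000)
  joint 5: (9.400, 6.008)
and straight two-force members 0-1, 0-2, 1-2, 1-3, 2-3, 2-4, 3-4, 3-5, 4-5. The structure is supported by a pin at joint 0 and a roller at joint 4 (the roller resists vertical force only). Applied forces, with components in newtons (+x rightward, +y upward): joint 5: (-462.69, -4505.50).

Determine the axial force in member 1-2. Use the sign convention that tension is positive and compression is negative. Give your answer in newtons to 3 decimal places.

N=6 nodes, M=9 members, R=3 reactions → 2N=12, M+R=12
member 0 (0-1): L=6.9359, (cx,cy)=(0.2856,0.9583)
member 1 (0-2): L=3.9860, (cx,cy)=(1.0000,0.0000)
member 2 (1-2): L=6.9428, (cx,cy)=(0.2888,-0.9574)
member 3 (1-3): L=3.5597, (cx,cy)=(0.9919,-0.1267)
member 4 (2-3): L=6.3812, (cx,cy)=(0.2391,0.9710)
member 5 (2-4): L=3.3040, (cx,cy)=(1.0000,0.0000)
member 6 (3-4): L=6.4461, (cx,cy)=(0.2758,-0.9612)
member 7 (3-5): L=3.8925, (cx,cy)=(0.9988,-0.0483)
member 8 (4-5): L=6.3677, (cx,cy)=(0.3314,0.9435)
solve A·x = −loads:
  F[0-1] = +962.8463 N (tension)
  F[0-2] = -737.6930 N (compression)
  F[1-2] = -1040.5820 N (compression)
  F[1-3] = +580.1859 N (tension)
  F[2-3] = +1026.0163 N (tension)
  F[2-4] = -1283.5639 N (compression)
  F[3-4] = -1015.3619 N (compression)
  F[3-5] = +1102.2248 N (tension)
  F[4-5] = -4718.8558 N (compression)
  Rx@0 = +462.6900 N
  Ry@0 = -922.7385 N
  Ry@4 = +5428.2385 N

-1040.582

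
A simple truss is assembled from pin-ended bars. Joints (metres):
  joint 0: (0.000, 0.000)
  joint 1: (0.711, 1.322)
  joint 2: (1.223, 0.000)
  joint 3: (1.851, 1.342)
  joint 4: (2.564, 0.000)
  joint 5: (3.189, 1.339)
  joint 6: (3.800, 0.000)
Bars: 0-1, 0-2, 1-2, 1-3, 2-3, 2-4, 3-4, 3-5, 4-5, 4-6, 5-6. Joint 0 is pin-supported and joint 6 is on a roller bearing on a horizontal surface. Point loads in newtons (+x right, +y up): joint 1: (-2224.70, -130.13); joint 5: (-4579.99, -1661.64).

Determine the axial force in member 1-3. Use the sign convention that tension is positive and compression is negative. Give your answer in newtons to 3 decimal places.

-277.080

N=7 nodes, M=11 members, R=3 reactions → 2N=14, M+R=14
member 0 (0-1): L=1.5011, (cx,cy)=(0.4737,0.8807)
member 1 (0-2): L=1.2230, (cx,cy)=(1.0000,0.0000)
member 2 (1-2): L=1.4177, (cx,cy)=(0.3612,-0.9325)
member 3 (1-3): L=1.1402, (cx,cy)=(0.9998,0.0175)
member 4 (2-3): L=1.4817, (cx,cy)=(0.4238,0.9057)
member 5 (2-4): L=1.3410, (cx,cy)=(1.0000,0.0000)
member 6 (3-4): L=1.5196, (cx,cy)=(0.4692,-0.8831)
member 7 (3-5): L=1.3380, (cx,cy)=(1.0000,-0.0022)
member 8 (4-5): L=1.4777, (cx,cy)=(0.4230,0.9061)
member 9 (4-6): L=1.2360, (cx,cy)=(1.0000,0.0000)
member 10 (5-6): L=1.4718, (cx,cy)=(0.4151,-0.9098)
solve A·x = −loads:
  F[0-1] = -3134.7130 N (compression)
  F[0-2] = -5319.8932 N (compression)
  F[1-2] = +2815.8199 N (tension)
  F[1-3] = -277.0796 N (compression)
  F[2-3] = -2899.0523 N (compression)
  F[2-4] = -3074.2017 N (compression)
  F[3-4] = +2986.2452 N (tension)
  F[3-5] = -2906.9039 N (compression)
  F[4-5] = -2910.2835 N (compression)
  F[4-6] = -442.1612 N (compression)
  F[5-6] = +1065.1061 N (tension)
  Rx@0 = +6804.6900 N
  Ry@0 = +2760.7615 N
  Ry@6 = -968.9915 N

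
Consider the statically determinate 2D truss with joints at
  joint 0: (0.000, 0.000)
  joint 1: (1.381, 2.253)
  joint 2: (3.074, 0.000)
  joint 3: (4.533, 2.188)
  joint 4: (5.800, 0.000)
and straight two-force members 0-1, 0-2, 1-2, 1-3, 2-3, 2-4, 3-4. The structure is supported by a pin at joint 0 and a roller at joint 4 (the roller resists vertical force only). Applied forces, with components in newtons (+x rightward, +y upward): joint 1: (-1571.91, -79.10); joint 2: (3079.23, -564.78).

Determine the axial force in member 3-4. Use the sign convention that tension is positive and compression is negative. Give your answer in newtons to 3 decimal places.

337.930

N=5 nodes, M=7 members, R=3 reactions → 2N=10, M+R=10
member 0 (0-1): L=2.6426, (cx,cy)=(0.5226,0.8526)
member 1 (0-2): L=3.0740, (cx,cy)=(1.0000,0.0000)
member 2 (1-2): L=2.8182, (cx,cy)=(0.6007,-0.7994)
member 3 (1-3): L=3.1527, (cx,cy)=(0.9998,-0.0206)
member 4 (2-3): L=2.6298, (cx,cy)=(0.5548,0.8320)
member 5 (2-4): L=2.7260, (cx,cy)=(1.0000,0.0000)
member 6 (3-4): L=2.5284, (cx,cy)=(0.5011,-0.8654)
solve A·x = −loads:
  F[0-1] = -1098.2182 N (compression)
  F[0-2] = +2081.2462 N (tension)
  F[1-2] = +1062.9945 N (tension)
  F[1-3] = +359.4793 N (tension)
  F[2-3] = -342.5837 N (compression)
  F[2-4] = -169.3416 N (compression)
  F[3-4] = +337.9301 N (tension)
  Rx@0 = -1507.3200 N
  Ry@0 = +936.3183 N
  Ry@4 = -292.4383 N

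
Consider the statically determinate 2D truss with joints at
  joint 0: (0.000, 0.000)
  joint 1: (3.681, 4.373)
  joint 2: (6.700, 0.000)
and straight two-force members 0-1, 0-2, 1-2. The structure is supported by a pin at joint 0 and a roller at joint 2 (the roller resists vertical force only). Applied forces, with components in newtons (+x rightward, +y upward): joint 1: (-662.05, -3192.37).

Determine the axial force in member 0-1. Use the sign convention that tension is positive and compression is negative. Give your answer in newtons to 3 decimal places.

-2445.071

N=3 nodes, M=3 members, R=3 reactions → 2N=6, M+R=6
member 0 (0-1): L=5.7160, (cx,cy)=(0.6440,0.7650)
member 1 (0-2): L=6.7000, (cx,cy)=(1.0000,0.0000)
member 2 (1-2): L=5.3139, (cx,cy)=(0.5681,-0.8229)
solve A·x = −loads:
  F[0-1] = -2445.0706 N (compression)
  F[0-2] = +912.5253 N (tension)
  F[1-2] = -1606.1824 N (compression)
  Rx@0 = +662.0500 N
  Ry@0 = +1870.5835 N
  Ry@2 = +1321.7865 N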